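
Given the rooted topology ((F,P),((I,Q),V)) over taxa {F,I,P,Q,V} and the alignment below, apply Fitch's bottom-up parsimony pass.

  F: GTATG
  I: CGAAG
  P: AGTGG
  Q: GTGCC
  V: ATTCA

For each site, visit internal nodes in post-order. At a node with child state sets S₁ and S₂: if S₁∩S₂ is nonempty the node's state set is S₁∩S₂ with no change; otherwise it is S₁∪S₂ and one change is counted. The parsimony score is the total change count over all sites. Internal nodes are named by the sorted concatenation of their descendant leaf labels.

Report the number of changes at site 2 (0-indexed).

site 0, node FP: F={G} ∪ P={A} → {A,G} (+1)
site 0, node IQ: I={C} ∪ Q={G} → {C,G} (+1)
site 0, node IQV: IQ={C,G} ∪ V={A} → {A,C,G} (+1)
site 0, node FIPQV: FP={A,G} ∩ IQV={A,C,G} → {A,G} (+0)
site 1, node FP: F={T} ∪ P={G} → {G,T} (+1)
site 1, node IQ: I={G} ∪ Q={T} → {G,T} (+1)
site 1, node IQV: IQ={G,T} ∩ V={T} → {T} (+0)
site 1, node FIPQV: FP={G,T} ∩ IQV={T} → {T} (+0)
site 2, node FP: F={A} ∪ P={T} → {A,T} (+1)
site 2, node IQ: I={A} ∪ Q={G} → {A,G} (+1)
site 2, node IQV: IQ={A,G} ∪ V={T} → {A,G,T} (+1)
site 2, node FIPQV: FP={A,T} ∩ IQV={A,G,T} → {A,T} (+0)
site 3, node FP: F={T} ∪ P={G} → {G,T} (+1)
site 3, node IQ: I={A} ∪ Q={C} → {A,C} (+1)
site 3, node IQV: IQ={A,C} ∩ V={C} → {C} (+0)
site 3, node FIPQV: FP={G,T} ∪ IQV={C} → {C,G,T} (+1)
site 4, node FP: F={G} ∩ P={G} → {G} (+0)
site 4, node IQ: I={G} ∪ Q={C} → {C,G} (+1)
site 4, node IQV: IQ={C,G} ∪ V={A} → {A,C,G} (+1)
site 4, node FIPQV: FP={G} ∩ IQV={A,C,G} → {G} (+0)
per-site changes: [3, 2, 3, 3, 2]; total = 13

3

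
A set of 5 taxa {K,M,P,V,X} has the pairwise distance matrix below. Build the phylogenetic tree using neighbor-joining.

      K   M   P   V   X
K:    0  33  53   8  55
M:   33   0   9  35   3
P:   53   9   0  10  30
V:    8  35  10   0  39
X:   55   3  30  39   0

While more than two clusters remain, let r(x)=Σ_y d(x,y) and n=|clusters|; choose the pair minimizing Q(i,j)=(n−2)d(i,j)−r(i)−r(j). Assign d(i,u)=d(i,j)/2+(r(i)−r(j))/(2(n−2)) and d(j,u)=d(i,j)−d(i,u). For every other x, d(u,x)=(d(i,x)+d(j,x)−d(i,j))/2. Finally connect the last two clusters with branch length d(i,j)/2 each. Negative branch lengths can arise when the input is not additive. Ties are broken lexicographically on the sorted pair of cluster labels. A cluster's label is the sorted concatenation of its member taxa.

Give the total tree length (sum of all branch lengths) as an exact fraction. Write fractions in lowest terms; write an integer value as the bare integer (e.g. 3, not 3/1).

205/4

iteration 1: select K,V (d=8, Q=-217); attach at lengths (27/2, -11/2); label the merged cluster KV
  updated: d(KV,M)=30, d(KV,P)=55/2, d(KV,X)=43
iteration 2: select KV,P (d=55/2, Q=-112); attach at lengths (89/4, 21/4); label the merged cluster KPV
  updated: d(KPV,M)=23/4, d(KPV,X)=91/4
iteration 3: select KPV,M (d=23/4, Q=-63/2); attach at lengths (51/4, -7); label the merged cluster KMPV
  updated: d(KMPV,X)=10
iteration 4: select KMPV,X (d=10); attach at lengths (5, 5); label the merged cluster KMPVX
final tree: ((((K:27/2,V:-11/2):89/4,P:21/4):51/4,M:-7):5,X:5)
total length: 205/4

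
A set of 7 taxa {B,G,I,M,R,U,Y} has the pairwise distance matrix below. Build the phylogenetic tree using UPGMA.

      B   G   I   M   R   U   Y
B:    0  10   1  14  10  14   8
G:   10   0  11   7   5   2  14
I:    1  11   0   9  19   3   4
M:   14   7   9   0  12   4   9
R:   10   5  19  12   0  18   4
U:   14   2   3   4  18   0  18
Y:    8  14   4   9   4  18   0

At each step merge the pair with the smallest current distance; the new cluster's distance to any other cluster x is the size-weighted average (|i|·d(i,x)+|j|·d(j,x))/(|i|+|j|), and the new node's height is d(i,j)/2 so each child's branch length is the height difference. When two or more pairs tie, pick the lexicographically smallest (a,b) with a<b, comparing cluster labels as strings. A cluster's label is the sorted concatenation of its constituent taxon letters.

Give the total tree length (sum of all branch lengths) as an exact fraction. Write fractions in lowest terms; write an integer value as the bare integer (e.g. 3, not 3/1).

1. join B+I (d=1) ⇒ BI; edges |B|=1/2, |I|=1/2
  updated: d(BI,G)=21/2, d(BI,M)=23/2, d(BI,R)=29/2, d(BI,U)=17/2, d(BI,Y)=6
2. join G+U (d=2) ⇒ GU; edges |G|=1, |U|=1
  updated: d(BI,GU)=19/2, d(GU,M)=11/2, d(GU,R)=23/2, d(GU,Y)=16
3. join R+Y (d=4) ⇒ RY; edges |R|=2, |Y|=2
  updated: d(BI,RY)=41/4, d(GU,RY)=55/4, d(M,RY)=21/2
4. join GU+M (d=11/2) ⇒ GMU; edges |GU|=7/4, |M|=11/4
  updated: d(BI,GMU)=61/6, d(GMU,RY)=38/3
5. join BI+GMU (d=61/6) ⇒ BGIMU; edges |BI|=55/12, |GMU|=7/3
  updated: d(BGIMU,RY)=117/10
6. join BGIMU+RY (d=117/10) ⇒ BGIMRUY; edges |BGIMU|=23/30, |RY|=77/20
final tree: (((B:1/2,I:1/2):55/12,((G:1,U:1):7/4,M:11/4):7/3):23/30,(R:2,Y:2):77/20)
total length: 691/30

691/30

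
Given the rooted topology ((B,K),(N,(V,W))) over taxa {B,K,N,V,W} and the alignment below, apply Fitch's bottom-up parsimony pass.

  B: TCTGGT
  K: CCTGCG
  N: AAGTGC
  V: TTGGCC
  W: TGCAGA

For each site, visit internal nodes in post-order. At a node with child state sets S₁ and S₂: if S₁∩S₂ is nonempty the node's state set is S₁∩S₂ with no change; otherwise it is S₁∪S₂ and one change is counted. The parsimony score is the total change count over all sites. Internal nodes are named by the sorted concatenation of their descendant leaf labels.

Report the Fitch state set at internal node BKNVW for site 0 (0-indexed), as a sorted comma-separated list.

T

site 0, node BK: B={T} ∪ K={C} → {C,T} (+1)
site 0, node VW: V={T} ∩ W={T} → {T} (+0)
site 0, node NVW: N={A} ∪ VW={T} → {A,T} (+1)
site 0, node BKNVW: BK={C,T} ∩ NVW={A,T} → {T} (+0)
site 1, node BK: B={C} ∩ K={C} → {C} (+0)
site 1, node VW: V={T} ∪ W={G} → {G,T} (+1)
site 1, node NVW: N={A} ∪ VW={G,T} → {A,G,T} (+1)
site 1, node BKNVW: BK={C} ∪ NVW={A,G,T} → {A,C,G,T} (+1)
site 2, node BK: B={T} ∩ K={T} → {T} (+0)
site 2, node VW: V={G} ∪ W={C} → {C,G} (+1)
site 2, node NVW: N={G} ∩ VW={C,G} → {G} (+0)
site 2, node BKNVW: BK={T} ∪ NVW={G} → {G,T} (+1)
site 3, node BK: B={G} ∩ K={G} → {G} (+0)
site 3, node VW: V={G} ∪ W={A} → {A,G} (+1)
site 3, node NVW: N={T} ∪ VW={A,G} → {A,G,T} (+1)
site 3, node BKNVW: BK={G} ∩ NVW={A,G,T} → {G} (+0)
site 4, node BK: B={G} ∪ K={C} → {C,G} (+1)
site 4, node VW: V={C} ∪ W={G} → {C,G} (+1)
site 4, node NVW: N={G} ∩ VW={C,G} → {G} (+0)
site 4, node BKNVW: BK={C,G} ∩ NVW={G} → {G} (+0)
site 5, node BK: B={T} ∪ K={G} → {G,T} (+1)
site 5, node VW: V={C} ∪ W={A} → {A,C} (+1)
site 5, node NVW: N={C} ∩ VW={A,C} → {C} (+0)
site 5, node BKNVW: BK={G,T} ∪ NVW={C} → {C,G,T} (+1)
per-site changes: [2, 3, 2, 2, 2, 3]; total = 14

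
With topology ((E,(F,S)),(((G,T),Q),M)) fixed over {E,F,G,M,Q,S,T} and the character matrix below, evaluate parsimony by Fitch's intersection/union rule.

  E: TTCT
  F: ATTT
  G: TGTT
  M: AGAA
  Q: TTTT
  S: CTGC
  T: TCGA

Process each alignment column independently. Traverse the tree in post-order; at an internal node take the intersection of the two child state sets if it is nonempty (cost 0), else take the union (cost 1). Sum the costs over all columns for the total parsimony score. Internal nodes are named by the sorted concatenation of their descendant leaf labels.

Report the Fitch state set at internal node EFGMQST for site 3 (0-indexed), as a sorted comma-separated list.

T

FS@0: {A} ∪ {C} = {A,C} (union, +1)
EFS@0: {T} ∪ {A,C} = {A,C,T} (union, +1)
GT@0: {T} ∩ {T} = {T} (intersection, +0)
GQT@0: {T} ∩ {T} = {T} (intersection, +0)
GMQT@0: {T} ∪ {A} = {A,T} (union, +1)
EFGMQST@0: {A,C,T} ∩ {A,T} = {A,T} (intersection, +0)
FS@1: {T} ∩ {T} = {T} (intersection, +0)
EFS@1: {T} ∩ {T} = {T} (intersection, +0)
GT@1: {G} ∪ {C} = {C,G} (union, +1)
GQT@1: {C,G} ∪ {T} = {C,G,T} (union, +1)
GMQT@1: {C,G,T} ∩ {G} = {G} (intersection, +0)
EFGMQST@1: {T} ∪ {G} = {G,T} (union, +1)
FS@2: {T} ∪ {G} = {G,T} (union, +1)
EFS@2: {C} ∪ {G,T} = {C,G,T} (union, +1)
GT@2: {T} ∪ {G} = {G,T} (union, +1)
GQT@2: {G,T} ∩ {T} = {T} (intersection, +0)
GMQT@2: {T} ∪ {A} = {A,T} (union, +1)
EFGMQST@2: {C,G,T} ∩ {A,T} = {T} (intersection, +0)
FS@3: {T} ∪ {C} = {C,T} (union, +1)
EFS@3: {T} ∩ {C,T} = {T} (intersection, +0)
GT@3: {T} ∪ {A} = {A,T} (union, +1)
GQT@3: {A,T} ∩ {T} = {T} (intersection, +0)
GMQT@3: {T} ∪ {A} = {A,T} (union, +1)
EFGMQST@3: {T} ∩ {A,T} = {T} (intersection, +0)
per-site changes: [3, 3, 4, 3]; total = 13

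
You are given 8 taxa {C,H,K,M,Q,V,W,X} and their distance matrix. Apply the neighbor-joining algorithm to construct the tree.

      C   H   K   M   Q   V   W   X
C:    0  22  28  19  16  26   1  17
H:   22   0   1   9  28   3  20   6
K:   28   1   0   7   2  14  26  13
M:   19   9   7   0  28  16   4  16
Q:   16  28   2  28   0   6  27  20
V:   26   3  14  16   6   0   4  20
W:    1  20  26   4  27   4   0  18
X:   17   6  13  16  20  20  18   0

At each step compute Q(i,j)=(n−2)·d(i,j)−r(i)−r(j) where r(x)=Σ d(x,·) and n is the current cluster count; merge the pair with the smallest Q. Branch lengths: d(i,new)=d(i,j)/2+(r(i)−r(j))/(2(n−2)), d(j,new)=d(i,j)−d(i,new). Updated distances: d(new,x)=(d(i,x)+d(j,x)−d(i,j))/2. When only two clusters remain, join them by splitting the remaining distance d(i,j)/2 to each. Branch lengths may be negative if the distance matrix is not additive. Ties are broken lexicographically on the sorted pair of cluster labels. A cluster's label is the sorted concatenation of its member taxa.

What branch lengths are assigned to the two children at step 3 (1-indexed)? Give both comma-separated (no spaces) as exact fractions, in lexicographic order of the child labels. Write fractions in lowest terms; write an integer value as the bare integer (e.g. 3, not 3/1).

iteration 1: select C,W (d=1, Q=-223); attach at lengths (35/12, -23/12); label the merged cluster CW
  updated: d(CW,H)=41/2, d(CW,K)=53/2, d(CW,M)=11, d(CW,Q)=21, d(CW,V)=29/2, d(CW,X)=17
iteration 2: select K,Q (d=2, Q=-317/2); attach at lengths (-63/20, 103/20); label the merged cluster KQ
  updated: d(CW,KQ)=91/4, d(H,KQ)=27/2, d(KQ,M)=33/2, d(KQ,V)=9, d(KQ,X)=31/2
iteration 3: select CW,M (d=11, Q=-441/4); attach at lengths (245/32, 107/32); label the merged cluster CMW
  updated: d(CMW,H)=37/4, d(CMW,KQ)=113/8, d(CMW,V)=39/4, d(CMW,X)=11
iteration 4: select KQ,V (d=9, Q=-535/8); attach at lengths (299/48, 133/48); label the merged cluster KQV
  updated: d(CMW,KQV)=119/16, d(H,KQV)=15/4, d(KQV,X)=53/4
iteration 5: select CMW,KQV (d=119/16, Q=-149/4); attach at lengths (145/32, 93/32); label the merged cluster CKMQVW
  updated: d(CKMQVW,H)=89/32, d(CKMQVW,X)=269/32
iteration 6: select CKMQVW,H (d=89/32, Q=-275/16); attach at lengths (83/32, 3/16); label the merged cluster CHKMQVW
  updated: d(CHKMQVW,X)=93/16
iteration 7: select CHKMQVW,X (d=93/16); attach at lengths (93/32, 93/32); label the merged cluster CHKMQVWX
final tree: (((((C:35/12,W:-23/12):245/32,M:107/32):145/32,((K:-63/20,Q:103/20):299/48,V:133/48):93/32):83/32,H:3/16):93/32,X:93/32)
total length: 1249/32

245/32,107/32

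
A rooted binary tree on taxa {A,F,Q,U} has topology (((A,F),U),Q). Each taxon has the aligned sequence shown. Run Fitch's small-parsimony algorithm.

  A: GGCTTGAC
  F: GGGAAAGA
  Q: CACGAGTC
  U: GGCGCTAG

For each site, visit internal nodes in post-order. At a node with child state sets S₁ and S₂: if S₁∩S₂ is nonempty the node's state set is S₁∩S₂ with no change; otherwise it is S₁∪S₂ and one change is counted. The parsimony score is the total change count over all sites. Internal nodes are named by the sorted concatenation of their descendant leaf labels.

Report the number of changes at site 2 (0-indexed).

1

site 0, node AF: A={G} ∩ F={G} → {G} (+0)
site 0, node AFU: AF={G} ∩ U={G} → {G} (+0)
site 0, node AFQU: AFU={G} ∪ Q={C} → {C,G} (+1)
site 1, node AF: A={G} ∩ F={G} → {G} (+0)
site 1, node AFU: AF={G} ∩ U={G} → {G} (+0)
site 1, node AFQU: AFU={G} ∪ Q={A} → {A,G} (+1)
site 2, node AF: A={C} ∪ F={G} → {C,G} (+1)
site 2, node AFU: AF={C,G} ∩ U={C} → {C} (+0)
site 2, node AFQU: AFU={C} ∩ Q={C} → {C} (+0)
site 3, node AF: A={T} ∪ F={A} → {A,T} (+1)
site 3, node AFU: AF={A,T} ∪ U={G} → {A,G,T} (+1)
site 3, node AFQU: AFU={A,G,T} ∩ Q={G} → {G} (+0)
site 4, node AF: A={T} ∪ F={A} → {A,T} (+1)
site 4, node AFU: AF={A,T} ∪ U={C} → {A,C,T} (+1)
site 4, node AFQU: AFU={A,C,T} ∩ Q={A} → {A} (+0)
site 5, node AF: A={G} ∪ F={A} → {A,G} (+1)
site 5, node AFU: AF={A,G} ∪ U={T} → {A,G,T} (+1)
site 5, node AFQU: AFU={A,G,T} ∩ Q={G} → {G} (+0)
site 6, node AF: A={A} ∪ F={G} → {A,G} (+1)
site 6, node AFU: AF={A,G} ∩ U={A} → {A} (+0)
site 6, node AFQU: AFU={A} ∪ Q={T} → {A,T} (+1)
site 7, node AF: A={C} ∪ F={A} → {A,C} (+1)
site 7, node AFU: AF={A,C} ∪ U={G} → {A,C,G} (+1)
site 7, node AFQU: AFU={A,C,G} ∩ Q={C} → {C} (+0)
per-site changes: [1, 1, 1, 2, 2, 2, 2, 2]; total = 13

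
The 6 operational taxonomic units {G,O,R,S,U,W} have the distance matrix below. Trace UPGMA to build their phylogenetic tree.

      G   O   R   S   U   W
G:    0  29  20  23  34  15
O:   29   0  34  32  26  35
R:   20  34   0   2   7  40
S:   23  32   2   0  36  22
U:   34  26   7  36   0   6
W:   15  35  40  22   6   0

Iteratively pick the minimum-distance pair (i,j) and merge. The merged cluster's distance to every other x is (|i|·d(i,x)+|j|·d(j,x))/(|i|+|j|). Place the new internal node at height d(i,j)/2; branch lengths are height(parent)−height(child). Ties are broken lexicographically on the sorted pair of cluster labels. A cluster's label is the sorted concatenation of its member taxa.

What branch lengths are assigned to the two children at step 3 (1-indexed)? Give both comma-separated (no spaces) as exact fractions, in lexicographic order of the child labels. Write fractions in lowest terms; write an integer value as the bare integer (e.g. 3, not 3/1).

step 1: merge (R,S) at d=2; branch lengths R→1, S→1; new cluster RS
  updated: d(G,RS)=43/2, d(O,RS)=33, d(RS,U)=43/2, d(RS,W)=31
step 2: merge (U,W) at d=6; branch lengths U→3, W→3; new cluster UW
  updated: d(G,UW)=49/2, d(O,UW)=61/2, d(RS,UW)=105/4
step 3: merge (G,RS) at d=43/2; branch lengths G→43/4, RS→39/4; new cluster GRS
  updated: d(GRS,O)=95/3, d(GRS,UW)=77/3
step 4: merge (GRS,UW) at d=77/3; branch lengths GRS→25/12, UW→59/6; new cluster GRSUW
  updated: d(GRSUW,O)=156/5
step 5: merge (GRSUW,O) at d=156/5; branch lengths GRSUW→83/30, O→78/5; new cluster GORSUW
final tree: (((G:43/4,(R:1,S:1):39/4):25/12,(U:3,W:3):59/6):83/30,O:78/5)
total length: 3527/60

43/4,39/4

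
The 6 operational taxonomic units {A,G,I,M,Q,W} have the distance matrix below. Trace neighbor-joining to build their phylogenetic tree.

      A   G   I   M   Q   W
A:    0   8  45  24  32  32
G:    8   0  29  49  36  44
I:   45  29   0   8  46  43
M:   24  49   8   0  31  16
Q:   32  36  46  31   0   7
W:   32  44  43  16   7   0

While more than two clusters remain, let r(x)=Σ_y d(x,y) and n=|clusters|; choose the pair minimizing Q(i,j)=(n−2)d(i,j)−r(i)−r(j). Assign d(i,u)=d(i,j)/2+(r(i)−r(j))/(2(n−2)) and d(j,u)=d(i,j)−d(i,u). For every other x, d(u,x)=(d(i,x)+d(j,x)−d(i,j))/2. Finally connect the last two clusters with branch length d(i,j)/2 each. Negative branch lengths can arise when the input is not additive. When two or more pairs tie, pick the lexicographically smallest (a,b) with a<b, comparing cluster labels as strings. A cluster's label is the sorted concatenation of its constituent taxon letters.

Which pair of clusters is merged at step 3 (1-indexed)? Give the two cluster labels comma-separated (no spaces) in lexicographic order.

AG,IM

iteration 1: select A,G (d=8, Q=-275); attach at lengths (7/8, 57/8); label the merged cluster AG
  updated: d(AG,I)=33, d(AG,M)=65/2, d(AG,Q)=30, d(AG,W)=34
iteration 2: select I,M (d=8, Q=-387/2); attach at lengths (133/12, -37/12); label the merged cluster IM
  updated: d(AG,IM)=115/4, d(IM,Q)=69/2, d(IM,W)=51/2
iteration 3: select AG,IM (d=115/4, Q=-124); attach at lengths (123/8, 107/8); label the merged cluster AGIM
  updated: d(AGIM,Q)=143/8, d(AGIM,W)=123/8
iteration 4: select AGIM,Q (d=143/8, Q=-161/4); attach at lengths (105/8, 19/4); label the merged cluster AGIMQ
  updated: d(AGIMQ,W)=9/4
iteration 5: select AGIMQ,W (d=9/4); attach at lengths (9/8, 9/8); label the merged cluster AGIMQW
final tree: ((((A:7/8,G:57/8):123/8,(I:133/12,M:-37/12):107/8):105/8,Q:19/4):9/8,W:9/8)
total length: 519/8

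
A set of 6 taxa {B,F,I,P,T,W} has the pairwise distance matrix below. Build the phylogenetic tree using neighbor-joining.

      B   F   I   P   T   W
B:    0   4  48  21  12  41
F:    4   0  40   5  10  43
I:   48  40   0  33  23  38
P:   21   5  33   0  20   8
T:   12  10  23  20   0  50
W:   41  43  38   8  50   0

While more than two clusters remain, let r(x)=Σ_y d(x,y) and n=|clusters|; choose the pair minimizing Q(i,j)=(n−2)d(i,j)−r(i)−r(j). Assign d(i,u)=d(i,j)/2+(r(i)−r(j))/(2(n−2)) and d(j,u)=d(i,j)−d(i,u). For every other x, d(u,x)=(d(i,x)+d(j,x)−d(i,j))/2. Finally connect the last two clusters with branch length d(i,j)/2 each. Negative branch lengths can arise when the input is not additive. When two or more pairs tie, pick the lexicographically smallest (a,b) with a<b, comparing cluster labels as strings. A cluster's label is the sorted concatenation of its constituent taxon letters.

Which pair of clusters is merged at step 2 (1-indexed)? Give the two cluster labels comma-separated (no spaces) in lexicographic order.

1. join P+W (d=8, Q=-235) ⇒ PW; edges |P|=-61/8, |W|=125/8
  updated: d(B,PW)=27, d(F,PW)=20, d(I,PW)=63/2, d(PW,T)=31
2. join I+PW (d=63/2, Q=-315/2) ⇒ IPW; edges |I|=85/4, |PW|=41/4
  updated: d(B,IPW)=87/4, d(F,IPW)=57/4, d(IPW,T)=45/4
3. join B+F (d=4, Q=-58) ⇒ BF; edges |B|=35/8, |F|=-3/8
  updated: d(BF,IPW)=16, d(BF,T)=9
4. join BF+IPW (d=16, Q=-145/4) ⇒ BFIPW; edges |BF|=55/8, |IPW|=73/8
  updated: d(BFIPW,T)=17/8
5. join BFIPW+T (d=17/8) ⇒ BFIPTW; edges |BFIPW|=17/16, |T|=17/16
final tree: (((B:35/8,F:-3/8):55/8,(I:85/4,(P:-61/8,W:125/8):41/4):73/8):17/16,T:17/16)
total length: 493/8

I,PW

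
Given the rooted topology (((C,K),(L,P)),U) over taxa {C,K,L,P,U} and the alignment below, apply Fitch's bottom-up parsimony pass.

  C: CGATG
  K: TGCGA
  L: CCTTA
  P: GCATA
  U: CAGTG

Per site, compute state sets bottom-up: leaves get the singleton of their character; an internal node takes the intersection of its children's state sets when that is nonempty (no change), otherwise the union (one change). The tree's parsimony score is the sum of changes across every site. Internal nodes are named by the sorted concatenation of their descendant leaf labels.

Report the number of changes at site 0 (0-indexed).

2

CK@0: {C} ∪ {T} = {C,T} (union, +1)
LP@0: {C} ∪ {G} = {C,G} (union, +1)
CKLP@0: {C,T} ∩ {C,G} = {C} (intersection, +0)
CKLPU@0: {C} ∩ {C} = {C} (intersection, +0)
CK@1: {G} ∩ {G} = {G} (intersection, +0)
LP@1: {C} ∩ {C} = {C} (intersection, +0)
CKLP@1: {G} ∪ {C} = {C,G} (union, +1)
CKLPU@1: {C,G} ∪ {A} = {A,C,G} (union, +1)
CK@2: {A} ∪ {C} = {A,C} (union, +1)
LP@2: {T} ∪ {A} = {A,T} (union, +1)
CKLP@2: {A,C} ∩ {A,T} = {A} (intersection, +0)
CKLPU@2: {A} ∪ {G} = {A,G} (union, +1)
CK@3: {T} ∪ {G} = {G,T} (union, +1)
LP@3: {T} ∩ {T} = {T} (intersection, +0)
CKLP@3: {G,T} ∩ {T} = {T} (intersection, +0)
CKLPU@3: {T} ∩ {T} = {T} (intersection, +0)
CK@4: {G} ∪ {A} = {A,G} (union, +1)
LP@4: {A} ∩ {A} = {A} (intersection, +0)
CKLP@4: {A,G} ∩ {A} = {A} (intersection, +0)
CKLPU@4: {A} ∪ {G} = {A,G} (union, +1)
per-site changes: [2, 2, 3, 1, 2]; total = 10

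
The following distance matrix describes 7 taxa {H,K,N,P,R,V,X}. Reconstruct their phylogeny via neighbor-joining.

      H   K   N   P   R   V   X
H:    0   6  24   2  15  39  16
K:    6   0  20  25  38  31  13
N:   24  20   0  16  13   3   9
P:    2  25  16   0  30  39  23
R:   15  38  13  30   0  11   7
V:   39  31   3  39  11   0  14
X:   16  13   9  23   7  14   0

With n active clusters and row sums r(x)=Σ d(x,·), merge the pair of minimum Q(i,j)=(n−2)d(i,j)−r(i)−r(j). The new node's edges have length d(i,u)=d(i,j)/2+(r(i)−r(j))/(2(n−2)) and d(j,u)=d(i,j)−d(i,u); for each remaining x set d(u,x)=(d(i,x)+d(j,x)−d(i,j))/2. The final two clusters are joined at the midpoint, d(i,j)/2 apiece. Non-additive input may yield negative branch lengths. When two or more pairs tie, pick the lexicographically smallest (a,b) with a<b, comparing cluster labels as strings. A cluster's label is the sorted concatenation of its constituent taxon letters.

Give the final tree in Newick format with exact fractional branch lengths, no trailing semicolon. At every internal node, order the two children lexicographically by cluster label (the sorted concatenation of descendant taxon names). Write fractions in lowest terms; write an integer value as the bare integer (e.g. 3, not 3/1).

((((((H:-23/10,P:43/10):53/8,K:63/8):115/12,X:-13/12):79/16,R:89/16):79/16,N:-1/2):7/4,V:7/4)

iteration 1: select H,P (d=2, Q=-227); attach at lengths (-23/10, 43/10); label the merged cluster HP
  updated: d(HP,K)=29/2, d(HP,N)=19, d(HP,R)=43/2, d(HP,V)=38, d(HP,X)=37/2
iteration 2: select HP,K (d=29/2, Q=-170); attach at lengths (53/8, 63/8); label the merged cluster HKP
  updated: d(HKP,N)=49/4, d(HKP,R)=45/2, d(HKP,V)=109/4, d(HKP,X)=17/2
iteration 3: select HKP,X (d=17/2, Q=-167/2); attach at lengths (115/12, -13/12); label the merged cluster HKPX
  updated: d(HKPX,N)=51/8, d(HKPX,R)=21/2, d(HKPX,V)=131/8
iteration 4: select HKPX,R (d=21/2, Q=-187/4); attach at lengths (79/16, 89/16); label the merged cluster HKPRX
  updated: d(HKPRX,N)=71/16, d(HKPRX,V)=135/16
iteration 5: select HKPRX,N (d=71/16, Q=-127/8); attach at lengths (79/16, -1/2); label the merged cluster HKNPRX
  updated: d(HKNPRX,V)=7/2
iteration 6: select HKNPRX,V (d=7/2); attach at lengths (7/4, 7/4); label the merged cluster HKNPRVX
final tree: ((((((H:-23/10,P:43/10):53/8,K:63/8):115/12,X:-13/12):79/16,R:89/16):79/16,N:-1/2):7/4,V:7/4)
total length: 695/16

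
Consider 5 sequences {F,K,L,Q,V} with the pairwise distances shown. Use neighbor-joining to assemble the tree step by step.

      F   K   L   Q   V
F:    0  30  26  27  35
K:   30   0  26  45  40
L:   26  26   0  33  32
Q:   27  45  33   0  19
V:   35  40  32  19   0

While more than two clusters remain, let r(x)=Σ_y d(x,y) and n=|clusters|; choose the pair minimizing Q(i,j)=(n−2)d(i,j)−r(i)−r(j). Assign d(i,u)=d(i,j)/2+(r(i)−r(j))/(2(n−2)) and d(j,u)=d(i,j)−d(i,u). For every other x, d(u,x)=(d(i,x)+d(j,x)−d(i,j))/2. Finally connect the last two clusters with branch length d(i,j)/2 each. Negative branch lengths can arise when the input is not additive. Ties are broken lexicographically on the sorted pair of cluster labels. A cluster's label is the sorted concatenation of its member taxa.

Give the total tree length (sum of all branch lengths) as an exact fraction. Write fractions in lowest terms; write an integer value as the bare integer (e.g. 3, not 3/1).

283/4

1. join Q+V (d=19, Q=-193) ⇒ QV; edges |Q|=55/6, |V|=59/6
  updated: d(F,QV)=43/2, d(K,QV)=33, d(L,QV)=23
2. join F+QV (d=43/2, Q=-112) ⇒ FQV; edges |F|=43/4, |QV|=43/4
  updated: d(FQV,K)=83/4, d(FQV,L)=55/4
3. join FQV+K (d=83/4, Q=-121/2) ⇒ FKQV; edges |FQV|=17/4, |K|=33/2
  updated: d(FKQV,L)=19/2
4. join FKQV+L (d=19/2) ⇒ FKLQV; edges |FKQV|=19/4, |L|=19/4
final tree: (((F:43/4,(Q:55/6,V:59/6):43/4):17/4,K:33/2):19/4,L:19/4)
total length: 283/4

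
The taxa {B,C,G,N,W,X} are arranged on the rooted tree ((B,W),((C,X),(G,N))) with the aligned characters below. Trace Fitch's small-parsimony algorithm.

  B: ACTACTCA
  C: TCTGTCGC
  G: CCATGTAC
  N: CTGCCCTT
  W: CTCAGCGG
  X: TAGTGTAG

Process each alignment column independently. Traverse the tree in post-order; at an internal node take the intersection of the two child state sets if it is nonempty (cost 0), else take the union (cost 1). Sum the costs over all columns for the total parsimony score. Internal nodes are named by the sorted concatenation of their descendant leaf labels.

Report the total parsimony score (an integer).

26

BW@0: {A} ∪ {C} = {A,C} (union, +1)
CX@0: {T} ∩ {T} = {T} (intersection, +0)
GN@0: {C} ∩ {C} = {C} (intersection, +0)
CGNX@0: {T} ∪ {C} = {C,T} (union, +1)
BCGNWX@0: {A,C} ∩ {C,T} = {C} (intersection, +0)
BW@1: {C} ∪ {T} = {C,T} (union, +1)
CX@1: {C} ∪ {A} = {A,C} (union, +1)
GN@1: {C} ∪ {T} = {C,T} (union, +1)
CGNX@1: {A,C} ∩ {C,T} = {C} (intersection, +0)
BCGNWX@1: {C,T} ∩ {C} = {C} (intersection, +0)
BW@2: {T} ∪ {C} = {C,T} (union, +1)
CX@2: {T} ∪ {G} = {G,T} (union, +1)
GN@2: {A} ∪ {G} = {A,G} (union, +1)
CGNX@2: {G,T} ∩ {A,G} = {G} (intersection, +0)
BCGNWX@2: {C,T} ∪ {G} = {C,G,T} (union, +1)
BW@3: {A} ∩ {A} = {A} (intersection, +0)
CX@3: {G} ∪ {T} = {G,T} (union, +1)
GN@3: {T} ∪ {C} = {C,T} (union, +1)
CGNX@3: {G,T} ∩ {C,T} = {T} (intersection, +0)
BCGNWX@3: {A} ∪ {T} = {A,T} (union, +1)
BW@4: {C} ∪ {G} = {C,G} (union, +1)
CX@4: {T} ∪ {G} = {G,T} (union, +1)
GN@4: {G} ∪ {C} = {C,G} (union, +1)
CGNX@4: {G,T} ∩ {C,G} = {G} (intersection, +0)
BCGNWX@4: {C,G} ∩ {G} = {G} (intersection, +0)
BW@5: {T} ∪ {C} = {C,T} (union, +1)
CX@5: {C} ∪ {T} = {C,T} (union, +1)
GN@5: {T} ∪ {C} = {C,T} (union, +1)
CGNX@5: {C,T} ∩ {C,T} = {C,T} (intersection, +0)
BCGNWX@5: {C,T} ∩ {C,T} = {C,T} (intersection, +0)
BW@6: {C} ∪ {G} = {C,G} (union, +1)
CX@6: {G} ∪ {A} = {A,G} (union, +1)
GN@6: {A} ∪ {T} = {A,T} (union, +1)
CGNX@6: {A,G} ∩ {A,T} = {A} (intersection, +0)
BCGNWX@6: {C,G} ∪ {A} = {A,C,G} (union, +1)
BW@7: {A} ∪ {G} = {A,G} (union, +1)
CX@7: {C} ∪ {G} = {C,G} (union, +1)
GN@7: {C} ∪ {T} = {C,T} (union, +1)
CGNX@7: {C,G} ∩ {C,T} = {C} (intersection, +0)
BCGNWX@7: {A,G} ∪ {C} = {A,C,G} (union, +1)
per-site changes: [2, 3, 4, 3, 3, 3, 4, 4]; total = 26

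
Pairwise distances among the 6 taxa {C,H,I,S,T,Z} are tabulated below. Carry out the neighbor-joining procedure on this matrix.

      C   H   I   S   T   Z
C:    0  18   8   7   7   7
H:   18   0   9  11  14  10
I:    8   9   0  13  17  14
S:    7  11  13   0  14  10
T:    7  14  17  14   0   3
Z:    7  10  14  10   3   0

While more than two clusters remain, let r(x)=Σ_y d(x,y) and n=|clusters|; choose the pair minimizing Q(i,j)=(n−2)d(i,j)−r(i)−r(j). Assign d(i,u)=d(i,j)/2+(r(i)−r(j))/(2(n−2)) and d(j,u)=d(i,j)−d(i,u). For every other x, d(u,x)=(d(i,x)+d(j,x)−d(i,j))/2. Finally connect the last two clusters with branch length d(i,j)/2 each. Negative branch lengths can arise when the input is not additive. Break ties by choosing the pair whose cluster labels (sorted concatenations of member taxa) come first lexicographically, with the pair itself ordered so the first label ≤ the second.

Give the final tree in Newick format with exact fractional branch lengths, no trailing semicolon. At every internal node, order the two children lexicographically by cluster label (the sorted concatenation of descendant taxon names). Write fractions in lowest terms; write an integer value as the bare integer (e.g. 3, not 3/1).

iteration 1: select H,I (d=9, Q=-87); attach at lengths (37/8, 35/8); label the merged cluster HI
  updated: d(C,HI)=17/2, d(HI,S)=15/2, d(HI,T)=11, d(HI,Z)=15/2
iteration 2: select T,Z (d=3, Q=-107/2); attach at lengths (11/4, 1/4); label the merged cluster TZ
  updated: d(C,TZ)=11/2, d(HI,TZ)=31/4, d(S,TZ)=21/2
iteration 3: select C,TZ (d=11/2, Q=-135/4); attach at lengths (33/16, 55/16); label the merged cluster CTZ
  updated: d(CTZ,HI)=43/8, d(CTZ,S)=6
iteration 4: select CTZ,HI (d=43/8, Q=-151/8); attach at lengths (31/16, 55/16); label the merged cluster CHITZ
  updated: d(CHITZ,S)=65/16
iteration 5: select CHITZ,S (d=65/16); attach at lengths (65/32, 65/32); label the merged cluster CHISTZ
final tree: (((C:33/16,(T:11/4,Z:1/4):55/16):31/16,(H:37/8,I:35/8):55/16):65/32,S:65/32)
total length: 431/16

(((C:33/16,(T:11/4,Z:1/4):55/16):31/16,(H:37/8,I:35/8):55/16):65/32,S:65/32)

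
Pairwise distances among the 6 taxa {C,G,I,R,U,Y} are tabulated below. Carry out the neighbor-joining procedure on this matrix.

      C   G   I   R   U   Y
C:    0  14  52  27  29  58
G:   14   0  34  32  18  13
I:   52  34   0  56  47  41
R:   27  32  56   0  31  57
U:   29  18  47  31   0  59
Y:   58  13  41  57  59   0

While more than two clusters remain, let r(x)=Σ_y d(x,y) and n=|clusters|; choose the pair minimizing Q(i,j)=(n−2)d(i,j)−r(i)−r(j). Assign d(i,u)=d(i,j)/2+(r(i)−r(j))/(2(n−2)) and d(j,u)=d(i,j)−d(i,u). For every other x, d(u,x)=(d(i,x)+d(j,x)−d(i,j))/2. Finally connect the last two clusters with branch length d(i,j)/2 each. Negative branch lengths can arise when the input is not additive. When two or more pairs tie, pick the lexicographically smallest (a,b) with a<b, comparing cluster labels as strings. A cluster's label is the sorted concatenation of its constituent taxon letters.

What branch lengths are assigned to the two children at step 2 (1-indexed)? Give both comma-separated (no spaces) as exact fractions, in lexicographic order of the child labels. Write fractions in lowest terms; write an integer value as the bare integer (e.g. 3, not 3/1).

iteration 1: select I,Y (d=41, Q=-294); attach at lengths (83/4, 81/4); label the merged cluster IY
  updated: d(C,IY)=69/2, d(G,IY)=3, d(IY,R)=36, d(IY,U)=65/2
iteration 2: select G,IY (d=3, Q=-164); attach at lengths (-5, 8); label the merged cluster GIY
  updated: d(C,GIY)=91/4, d(GIY,R)=65/2, d(GIY,U)=95/4
iteration 3: select C,R (d=27, Q=-461/4); attach at lengths (169/16, 263/16); label the merged cluster CR
  updated: d(CR,GIY)=113/8, d(CR,U)=33/2
iteration 4: select CR,GIY (d=113/8, Q=-435/8); attach at lengths (55/16, 171/16); label the merged cluster CGIRY
  updated: d(CGIRY,U)=209/16
iteration 5: select CGIRY,U (d=209/16); attach at lengths (209/32, 209/32); label the merged cluster CGIRUY
final tree: (((C:169/16,R:263/16):55/16,(G:-5,(I:83/4,Y:81/4):8):171/16):209/32,U:209/32)
total length: 1571/16

-5,8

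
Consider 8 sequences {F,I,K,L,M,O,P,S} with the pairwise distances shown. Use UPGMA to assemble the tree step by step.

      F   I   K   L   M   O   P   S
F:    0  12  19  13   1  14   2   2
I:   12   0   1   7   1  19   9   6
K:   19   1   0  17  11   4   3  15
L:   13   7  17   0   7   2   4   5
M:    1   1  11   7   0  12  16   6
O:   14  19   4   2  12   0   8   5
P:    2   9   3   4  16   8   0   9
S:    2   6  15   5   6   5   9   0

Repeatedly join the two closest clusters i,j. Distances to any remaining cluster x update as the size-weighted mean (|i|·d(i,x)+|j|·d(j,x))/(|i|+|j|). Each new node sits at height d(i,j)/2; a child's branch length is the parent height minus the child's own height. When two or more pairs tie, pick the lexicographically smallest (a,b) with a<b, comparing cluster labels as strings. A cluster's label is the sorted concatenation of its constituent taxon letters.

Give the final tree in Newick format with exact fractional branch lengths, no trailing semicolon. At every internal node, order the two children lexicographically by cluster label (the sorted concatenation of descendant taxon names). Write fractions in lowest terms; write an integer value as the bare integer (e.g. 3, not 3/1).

((((F:1/2,M:1/2):3/2,S:2):8/3,(L:1,O:1):11/3):1/3,((I:1/2,K:1/2):5/2,P:3):2)

1. join F+M (d=1) ⇒ FM; edges |F|=1/2, |M|=1/2
  updated: d(FM,I)=13/2, d(FM,K)=15, d(FM,L)=10, d(FM,O)=13, d(FM,P)=9, d(FM,S)=4
2. join I+K (d=1) ⇒ IK; edges |I|=1/2, |K|=1/2
  updated: d(FM,IK)=43/4, d(IK,L)=12, d(IK,O)=23/2, d(IK,P)=6, d(IK,S)=21/2
3. join L+O (d=2) ⇒ LO; edges |L|=1, |O|=1
  updated: d(FM,LO)=23/2, d(IK,LO)=47/4, d(LO,P)=6, d(LO,S)=5
4. join FM+S (d=4) ⇒ FMS; edges |FM|=3/2, |S|=2
  updated: d(FMS,IK)=32/3, d(FMS,LO)=28/3, d(FMS,P)=9
5. join IK+P (d=6) ⇒ IKP; edges |IK|=5/2, |P|=3
  updated: d(FMS,IKP)=91/9, d(IKP,LO)=59/6
6. join FMS+LO (d=28/3) ⇒ FLMOS; edges |FMS|=8/3, |LO|=11/3
  updated: d(FLMOS,IKP)=10
7. join FLMOS+IKP (d=10) ⇒ FIKLMOPS; edges |FLMOS|=1/3, |IKP|=2
final tree: ((((F:1/2,M:1/2):3/2,S:2):8/3,(L:1,O:1):11/3):1/3,((I:1/2,K:1/2):5/2,P:3):2)
total length: 65/3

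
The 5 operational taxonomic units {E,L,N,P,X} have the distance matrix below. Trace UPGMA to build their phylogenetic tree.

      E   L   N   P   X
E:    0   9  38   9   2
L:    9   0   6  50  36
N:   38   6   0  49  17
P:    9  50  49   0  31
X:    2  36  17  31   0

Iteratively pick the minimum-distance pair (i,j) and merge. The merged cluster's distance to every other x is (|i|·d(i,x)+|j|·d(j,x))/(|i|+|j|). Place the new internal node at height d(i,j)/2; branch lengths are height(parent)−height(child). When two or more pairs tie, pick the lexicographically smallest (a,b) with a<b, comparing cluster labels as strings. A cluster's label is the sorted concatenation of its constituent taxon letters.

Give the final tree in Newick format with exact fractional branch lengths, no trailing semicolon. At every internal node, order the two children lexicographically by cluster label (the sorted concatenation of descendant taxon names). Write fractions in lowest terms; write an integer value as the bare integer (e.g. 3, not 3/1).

(((E:1,X:1):9,P:10):79/12,(L:3,N:3):163/12)

iteration 1: select E,X (d=2); attach at lengths (1, 1); label the merged cluster EX
  updated: d(EX,L)=45/2, d(EX,N)=55/2, d(EX,P)=20
iteration 2: select L,N (d=6); attach at lengths (3, 3); label the merged cluster LN
  updated: d(EX,LN)=25, d(LN,P)=99/2
iteration 3: select EX,P (d=20); attach at lengths (9, 10); label the merged cluster EPX
  updated: d(EPX,LN)=199/6
iteration 4: select EPX,LN (d=199/6); attach at lengths (79/12, 163/12); label the merged cluster ELNPX
final tree: (((E:1,X:1):9,P:10):79/12,(L:3,N:3):163/12)
total length: 283/6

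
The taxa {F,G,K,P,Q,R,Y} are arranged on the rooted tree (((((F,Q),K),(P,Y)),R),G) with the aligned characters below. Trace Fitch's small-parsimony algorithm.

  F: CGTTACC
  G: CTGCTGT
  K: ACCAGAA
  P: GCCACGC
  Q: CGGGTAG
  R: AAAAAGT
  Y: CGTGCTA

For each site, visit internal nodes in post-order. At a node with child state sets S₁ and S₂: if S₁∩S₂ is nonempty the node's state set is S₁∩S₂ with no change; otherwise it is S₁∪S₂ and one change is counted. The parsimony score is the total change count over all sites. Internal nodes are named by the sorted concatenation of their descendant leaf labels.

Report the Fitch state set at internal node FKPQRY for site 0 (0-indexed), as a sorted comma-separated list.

A,C

[col 0] FQ: children F:{C}, Q:{C} ∩→ {C}; cost 0
[col 0] FKQ: children FQ:{C}, K:{A} ∪→ {A,C}; cost 1
[col 0] PY: children P:{G}, Y:{C} ∪→ {C,G}; cost 1
[col 0] FKPQY: children FKQ:{A,C}, PY:{C,G} ∩→ {C}; cost 0
[col 0] FKPQRY: children FKPQY:{C}, R:{A} ∪→ {A,C}; cost 1
[col 0] FGKPQRY: children FKPQRY:{A,C}, G:{C} ∩→ {C}; cost 0
[col 1] FQ: children F:{G}, Q:{G} ∩→ {G}; cost 0
[col 1] FKQ: children FQ:{G}, K:{C} ∪→ {C,G}; cost 1
[col 1] PY: children P:{C}, Y:{G} ∪→ {C,G}; cost 1
[col 1] FKPQY: children FKQ:{C,G}, PY:{C,G} ∩→ {C,G}; cost 0
[col 1] FKPQRY: children FKPQY:{C,G}, R:{A} ∪→ {A,C,G}; cost 1
[col 1] FGKPQRY: children FKPQRY:{A,C,G}, G:{T} ∪→ {A,C,G,T}; cost 1
[col 2] FQ: children F:{T}, Q:{G} ∪→ {G,T}; cost 1
[col 2] FKQ: children FQ:{G,T}, K:{C} ∪→ {C,G,T}; cost 1
[col 2] PY: children P:{C}, Y:{T} ∪→ {C,T}; cost 1
[col 2] FKPQY: children FKQ:{C,G,T}, PY:{C,T} ∩→ {C,T}; cost 0
[col 2] FKPQRY: children FKPQY:{C,T}, R:{A} ∪→ {A,C,T}; cost 1
[col 2] FGKPQRY: children FKPQRY:{A,C,T}, G:{G} ∪→ {A,C,G,T}; cost 1
[col 3] FQ: children F:{T}, Q:{G} ∪→ {G,T}; cost 1
[col 3] FKQ: children FQ:{G,T}, K:{A} ∪→ {A,G,T}; cost 1
[col 3] PY: children P:{A}, Y:{G} ∪→ {A,G}; cost 1
[col 3] FKPQY: children FKQ:{A,G,T}, PY:{A,G} ∩→ {A,G}; cost 0
[col 3] FKPQRY: children FKPQY:{A,G}, R:{A} ∩→ {A}; cost 0
[col 3] FGKPQRY: children FKPQRY:{A}, G:{C} ∪→ {A,C}; cost 1
[col 4] FQ: children F:{A}, Q:{T} ∪→ {A,T}; cost 1
[col 4] FKQ: children FQ:{A,T}, K:{G} ∪→ {A,G,T}; cost 1
[col 4] PY: children P:{C}, Y:{C} ∩→ {C}; cost 0
[col 4] FKPQY: children FKQ:{A,G,T}, PY:{C} ∪→ {A,C,G,T}; cost 1
[col 4] FKPQRY: children FKPQY:{A,C,G,T}, R:{A} ∩→ {A}; cost 0
[col 4] FGKPQRY: children FKPQRY:{A}, G:{T} ∪→ {A,T}; cost 1
[col 5] FQ: children F:{C}, Q:{A} ∪→ {A,C}; cost 1
[col 5] FKQ: children FQ:{A,C}, K:{A} ∩→ {A}; cost 0
[col 5] PY: children P:{G}, Y:{T} ∪→ {G,T}; cost 1
[col 5] FKPQY: children FKQ:{A}, PY:{G,T} ∪→ {A,G,T}; cost 1
[col 5] FKPQRY: children FKPQY:{A,G,T}, R:{G} ∩→ {G}; cost 0
[col 5] FGKPQRY: children FKPQRY:{G}, G:{G} ∩→ {G}; cost 0
[col 6] FQ: children F:{C}, Q:{G} ∪→ {C,G}; cost 1
[col 6] FKQ: children FQ:{C,G}, K:{A} ∪→ {A,C,G}; cost 1
[col 6] PY: children P:{C}, Y:{A} ∪→ {A,C}; cost 1
[col 6] FKPQY: children FKQ:{A,C,G}, PY:{A,C} ∩→ {A,C}; cost 0
[col 6] FKPQRY: children FKPQY:{A,C}, R:{T} ∪→ {A,C,T}; cost 1
[col 6] FGKPQRY: children FKPQRY:{A,C,T}, G:{T} ∩→ {T}; cost 0
per-site changes: [3, 4, 5, 4, 4, 3, 4]; total = 27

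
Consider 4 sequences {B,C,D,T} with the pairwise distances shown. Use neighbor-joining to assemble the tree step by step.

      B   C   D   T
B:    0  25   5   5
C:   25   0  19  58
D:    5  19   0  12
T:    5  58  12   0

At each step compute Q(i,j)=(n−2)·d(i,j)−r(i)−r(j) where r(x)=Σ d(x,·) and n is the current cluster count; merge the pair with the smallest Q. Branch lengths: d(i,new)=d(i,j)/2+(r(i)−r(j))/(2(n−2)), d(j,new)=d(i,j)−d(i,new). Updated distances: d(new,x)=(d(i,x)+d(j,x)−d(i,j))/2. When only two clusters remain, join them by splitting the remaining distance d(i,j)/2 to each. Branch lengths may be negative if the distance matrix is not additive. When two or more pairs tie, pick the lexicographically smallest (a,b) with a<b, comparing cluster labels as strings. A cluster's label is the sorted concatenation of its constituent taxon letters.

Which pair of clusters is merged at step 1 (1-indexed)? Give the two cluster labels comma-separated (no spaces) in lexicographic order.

B,T

1. join B+T (d=5, Q=-100) ⇒ BT; edges |B|=-15/2, |T|=25/2
  updated: d(BT,C)=39, d(BT,D)=6
2. join BT+C (d=39, Q=-64) ⇒ BCT; edges |BT|=13, |C|=26
  updated: d(BCT,D)=-7
3. join BCT+D (d=-7) ⇒ BCDT; edges |BCT|=-7/2, |D|=-7/2
final tree: (((B:-15/2,T:25/2):13,C:26):-7/2,D:-7/2)
total length: 37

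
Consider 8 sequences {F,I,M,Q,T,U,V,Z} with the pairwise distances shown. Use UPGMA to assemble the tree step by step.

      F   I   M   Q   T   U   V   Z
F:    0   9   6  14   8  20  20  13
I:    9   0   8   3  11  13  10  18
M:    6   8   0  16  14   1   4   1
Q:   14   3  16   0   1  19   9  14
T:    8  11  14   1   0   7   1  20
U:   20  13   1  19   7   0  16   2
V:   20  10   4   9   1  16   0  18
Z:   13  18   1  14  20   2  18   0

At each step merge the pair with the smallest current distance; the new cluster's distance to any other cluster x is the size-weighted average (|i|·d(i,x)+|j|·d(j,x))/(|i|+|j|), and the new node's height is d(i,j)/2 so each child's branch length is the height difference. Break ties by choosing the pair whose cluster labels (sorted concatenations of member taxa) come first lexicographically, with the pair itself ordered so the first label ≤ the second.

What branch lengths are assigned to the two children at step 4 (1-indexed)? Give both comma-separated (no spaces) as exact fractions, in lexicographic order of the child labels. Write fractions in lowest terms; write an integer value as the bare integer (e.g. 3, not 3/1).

step 1: merge (M,U) at d=1; branch lengths M→1/2, U→1/2; new cluster MU
  updated: d(F,MU)=13, d(I,MU)=21/2, d(MU,Q)=35/2, d(MU,T)=21/2, d(MU,V)=10, d(MU,Z)=3/2
step 2: merge (Q,T) at d=1; branch lengths Q→1/2, T→1/2; new cluster QT
  updated: d(F,QT)=11, d(I,QT)=7, d(MU,QT)=14, d(QT,V)=5, d(QT,Z)=17
step 3: merge (MU,Z) at d=3/2; branch lengths MU→1/4, Z→3/4; new cluster MUZ
  updated: d(F,MUZ)=13, d(I,MUZ)=13, d(MUZ,QT)=15, d(MUZ,V)=38/3
step 4: merge (QT,V) at d=5; branch lengths QT→2, V→5/2; new cluster QTV
  updated: d(F,QTV)=14, d(I,QTV)=8, d(MUZ,QTV)=128/9
step 5: merge (I,QTV) at d=8; branch lengths I→4, QTV→3/2; new cluster IQTV
  updated: d(F,IQTV)=51/4, d(IQTV,MUZ)=167/12
step 6: merge (F,IQTV) at d=51/4; branch lengths F→51/8, IQTV→19/8; new cluster FIQTV
  updated: d(FIQTV,MUZ)=206/15
step 7: merge (FIQTV,MUZ) at d=206/15; branch lengths FIQTV→59/120, MUZ→367/60; new cluster FIMQTUVZ
final tree: ((F:51/8,(I:4,((Q:1/2,T:1/2):2,V:5/2):3/2):19/8):59/120,((M:1/2,U:1/2):1/4,Z:3/4):367/60)
total length: 3403/120

2,5/2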